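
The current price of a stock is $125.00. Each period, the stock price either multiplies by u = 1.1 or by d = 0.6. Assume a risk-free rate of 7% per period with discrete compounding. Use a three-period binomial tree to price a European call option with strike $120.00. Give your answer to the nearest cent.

Risk-neutral probability p = (1 + 0.07 − 0.6)/(1.1 − 0.6) = 0.4700/0.5000 = 0.9400
Terminal stock prices: S_uuu = 166.4, S_uud = 90.75, S_udd = 49.5, S_ddd = 27
Terminal payoffs (S − K): max(46.38, 0) = 46.38, max(-29.25, 0) = 0, max(-70.5, 0) = 0, max(-93, 0) = 0
Node uu (S = 151.3): V_uu = 1/1.07·[0.9400·46.3750 + 0.0600·0.0000] = 40.7407
Node ud (S = 82.5): V_ud = 1/1.07·[0.9400·0.0000 + 0.0600·0.0000] = 0.0000
Node dd (S = 45): V_dd = 1/1.07·[0.9400·0.0000 + 0.0600·0.0000] = 0.0000
Node u (S = 137.5): V_u = 1/1.07·[0.9400·40.7407 + 0.0600·0.0000] = 35.7909
Node d (S = 75): V_d = 1/1.07·[0.9400·0.0000 + 0.0600·0.0000] = 0.0000
Node 0 (S = 125): V_0 = 1/1.07·[0.9400·35.7909 + 0.0600·0.0000] = 31.4424

$31.44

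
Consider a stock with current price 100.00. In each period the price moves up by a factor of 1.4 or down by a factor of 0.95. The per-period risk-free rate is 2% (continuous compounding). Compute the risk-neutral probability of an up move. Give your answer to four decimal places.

Risk-neutral probability p = (e^0.02 − 0.95)/(1.4 − 0.95) = 0.0702/0.4500 = 0.1560

p = 0.1560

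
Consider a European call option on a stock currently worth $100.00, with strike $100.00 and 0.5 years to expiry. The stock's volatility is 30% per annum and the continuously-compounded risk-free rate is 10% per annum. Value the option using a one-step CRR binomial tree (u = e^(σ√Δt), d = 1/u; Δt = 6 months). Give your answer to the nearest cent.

CRR parameters: u = e^(σ√Δt) = e^(0.3·√0.5) = 1.2363, d = 1/u = 0.8089
Per-period rate: rΔt = 0.1·0.5 = 0.05, so R = e^0.05 = 1.0513
Risk-neutral probability p = (e^0.05 − 0.8089)/(1.2363 − 0.8089) = 0.2424/0.4275 = 0.5671
Terminal stock prices: S_u = 123.6, S_d = 80.89
Terminal payoffs (S − K): max(23.63, 0) = 23.63, max(-19.11, 0) = 0
Node 0 (S = 100): V_0 = e^(−0.05)·[0.5671·23.6311 + 0.4329·0.0000] = 12.7479

$12.75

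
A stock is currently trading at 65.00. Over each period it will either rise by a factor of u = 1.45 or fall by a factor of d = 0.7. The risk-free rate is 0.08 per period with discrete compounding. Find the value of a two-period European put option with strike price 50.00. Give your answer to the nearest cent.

3.79

Risk-neutral probability p = (1 + 0.08 − 0.7)/(1.45 − 0.7) = 0.3800/0.7500 = 0.5067
Terminal stock prices: S_uu = 136.7, S_ud = 65.97, S_dd = 31.85
Terminal payoffs (K − S): max(-86.66, 0) = 0, max(-15.97, 0) = 0, max(18.15, 0) = 18.15
Node u (S = 94.25): V_u = 1/1.08·[0.5067·0.0000 + 0.4933·0.0000] = 0.0000
Node d (S = 45.5): V_d = 1/1.08·[0.5067·0.0000 + 0.4933·18.1500] = 8.2907
Node 0 (S = 65): V_0 = 1/1.08·[0.5067·0.0000 + 0.4933·8.2907] = 3.7871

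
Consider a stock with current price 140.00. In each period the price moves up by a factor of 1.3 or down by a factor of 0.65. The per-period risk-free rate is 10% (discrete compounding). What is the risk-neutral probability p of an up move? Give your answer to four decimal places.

Risk-neutral probability p = (1 + 0.1 − 0.65)/(1.3 − 0.65) = 0.4500/0.6500 = 0.6923

p = 0.6923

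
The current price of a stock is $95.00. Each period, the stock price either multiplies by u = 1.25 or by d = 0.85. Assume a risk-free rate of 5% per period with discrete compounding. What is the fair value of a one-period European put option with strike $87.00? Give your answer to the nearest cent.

$2.98

Risk-neutral probability p = (1 + 0.05 − 0.85)/(1.25 − 0.85) = 0.2000/0.4000 = 0.5000
Terminal stock prices: S_u = 118.8, S_d = 80.75
Terminal payoffs (K − S): max(-31.75, 0) = 0, max(6.25, 0) = 6.25
Node 0 (S = 95): V_0 = 1/1.05·[0.5000·0.0000 + 0.5000·6.2500] = 2.9762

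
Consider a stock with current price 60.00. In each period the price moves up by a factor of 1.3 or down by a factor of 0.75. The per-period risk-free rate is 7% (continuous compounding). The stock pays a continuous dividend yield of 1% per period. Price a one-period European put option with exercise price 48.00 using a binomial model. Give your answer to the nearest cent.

1.21

Per-period risk-free factor R = e^0.07 = 1.0725; dividend-adjusted growth = e^(0.07−0.01) = 1.0618.
Risk-neutral probability p = (1.0618 − 0.75)/(1.3 − 0.75) = 0.3118/0.5500 = 0.5670
Terminal stock prices: S_u = 78, S_d = 45
Terminal payoffs (K − S): max(-30, 0) = 0, max(3, 0) = 3
Node 0 (S = 60): V_0 = e^(−0.07)·[0.5670·0.0000 + 0.4330·3.0000] = 1.2112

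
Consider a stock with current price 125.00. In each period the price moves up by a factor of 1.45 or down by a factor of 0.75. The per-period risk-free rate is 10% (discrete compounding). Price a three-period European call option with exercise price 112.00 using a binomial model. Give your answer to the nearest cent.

49.25

Risk-neutral probability p = (1 + 0.1 − 0.75)/(1.45 − 0.75) = 0.3500/0.7000 = 0.5000
Terminal stock prices: S_uuu = 381.1, S_uud = 197.1, S_udd = 102, S_ddd = 52.73
Terminal payoffs (S − K): max(269.1, 0) = 269.1, max(85.11, 0) = 85.11, max(-10.05, 0) = 0, max(-59.27, 0) = 0
Node uu (S = 262.8): V_uu = 1/1.1·[0.5000·269.0781 + 0.5000·85.1094] = 160.9943
Node ud (S = 135.9): V_ud = 1/1.1·[0.5000·85.1094 + 0.5000·0.0000] = 38.6861
Node dd (S = 70.31): V_dd = 1/1.1·[0.5000·0.0000 + 0.5000·0.0000] = 0.0000
Node u (S = 181.2): V_u = 1/1.1·[0.5000·160.9943 + 0.5000·38.6861] = 90.7638
Node d (S = 93.75): V_d = 1/1.1·[0.5000·38.6861 + 0.5000·0.0000] = 17.5846
Node 0 (S = 125): V_0 = 1/1.1·[0.5000·90.7638 + 0.5000·17.5846] = 49.2493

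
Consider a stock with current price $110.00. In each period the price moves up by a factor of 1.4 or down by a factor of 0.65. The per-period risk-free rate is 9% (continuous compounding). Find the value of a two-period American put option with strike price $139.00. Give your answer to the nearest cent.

$33.00

Risk-neutral probability p = (e^0.09 − 0.65)/(1.4 − 0.65) = 0.4442/0.7500 = 0.5922
Terminal stock prices: S_uu = 215.6, S_ud = 100.1, S_dd = 46.48
Terminal payoffs (K − S): max(-76.6, 0) = 0, max(38.9, 0) = 38.9, max(92.53, 0) = 92.53
Node u (S = 154): continuation = e^(−0.09)·[0.5922·0.0000 + 0.4078·38.9000] = 14.4969; exercise value = 0.0000 ≤ continuation, so V_u = 14.4969
Node d (S = 71.5): continuation = e^(−0.09)·[0.5922·38.9000 + 0.4078·92.5250] = 55.5364; exercise value = 67.5000 > continuation, so V_d = 67.5000 (exercise)
Node 0 (S = 110): continuation = e^(−0.09)·[0.5922·14.4969 + 0.4078·67.5000] = 33.0019; exercise value = 29.0000 ≤ continuation, so V_0 = 33.0019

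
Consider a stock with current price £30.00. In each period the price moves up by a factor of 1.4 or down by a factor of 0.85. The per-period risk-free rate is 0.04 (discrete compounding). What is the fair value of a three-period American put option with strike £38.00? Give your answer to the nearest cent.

Risk-neutral probability p = (1 + 0.04 − 0.85)/(1.4 − 0.85) = 0.1900/0.5500 = 0.3455
Terminal stock prices: S_uuu = 82.32, S_uud = 49.98, S_udd = 30.34, S_ddd = 18.42
Terminal payoffs (K − S): max(-44.32, 0) = 0, max(-11.98, 0) = 0, max(7.655, 0) = 7.655, max(19.58, 0) = 19.58
Node uu (S = 58.8): continuation = 1/1.04·[0.3455·0.0000 + 0.6545·0.0000] = 0.0000; exercise value = 0.0000 ≤ continuation, so V_uu = 0.0000
Node ud (S = 35.7): continuation = 1/1.04·[0.3455·0.0000 + 0.6545·7.6550] = 4.8178; exercise value = 2.3000 ≤ continuation, so V_ud = 4.8178
Node dd (S = 21.67): continuation = 1/1.04·[0.3455·7.6550 + 0.6545·19.5763] = 14.8635; exercise value = 16.3250 > continuation, so V_dd = 16.3250 (exercise)
Node u (S = 42): continuation = 1/1.04·[0.3455·0.0000 + 0.6545·4.8178] = 3.0322; exercise value = 0.0000 ≤ continuation, so V_u = 3.0322
Node d (S = 25.5): continuation = 1/1.04·[0.3455·4.8178 + 0.6545·16.3250] = 11.8748; exercise value = 12.5000 > continuation, so V_d = 12.5000 (exercise)
Node 0 (S = 30): continuation = 1/1.04·[0.3455·3.0322 + 0.6545·12.5000] = 8.8743; exercise value = 8.0000 ≤ continuation, so V_0 = 8.8743

£8.87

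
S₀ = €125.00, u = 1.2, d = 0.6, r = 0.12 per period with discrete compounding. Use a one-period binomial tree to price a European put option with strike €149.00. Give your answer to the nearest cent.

Risk-neutral probability p = (1 + 0.12 − 0.6)/(1.2 − 0.6) = 0.5200/0.6000 = 0.8667
Terminal stock prices: S_u = 150, S_d = 75
Terminal payoffs (K − S): max(-1, 0) = 0, max(74, 0) = 74
Node 0 (S = 125): V_0 = 1/1.12·[0.8667·0.0000 + 0.1333·74.0000] = 8.8095

€8.81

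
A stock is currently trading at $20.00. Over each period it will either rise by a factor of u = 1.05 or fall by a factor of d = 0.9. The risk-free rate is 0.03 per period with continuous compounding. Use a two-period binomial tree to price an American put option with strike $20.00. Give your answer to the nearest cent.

$0.37

Risk-neutral probability p = (e^0.03 − 0.9)/(1.05 − 0.9) = 0.1305/0.1500 = 0.8697
Terminal stock prices: S_uu = 22.05, S_ud = 18.9, S_dd = 16.2
Terminal payoffs (K − S): max(-2.05, 0) = 0, max(1.1, 0) = 1.1, max(3.8, 0) = 3.8
Node u (S = 21): continuation = e^(−0.03)·[0.8697·0.0000 + 0.1303·1.1000] = 0.1391; exercise value = 0.0000 ≤ continuation, so V_u = 0.1391
Node d (S = 18): continuation = e^(−0.03)·[0.8697·1.1000 + 0.1303·3.8000] = 1.4089; exercise value = 2.0000 > continuation, so V_d = 2.0000 (exercise)
Node 0 (S = 20): continuation = e^(−0.03)·[0.8697·0.1391 + 0.1303·2.0000] = 0.3703; exercise value = 0.0000 ≤ continuation, so V_0 = 0.3703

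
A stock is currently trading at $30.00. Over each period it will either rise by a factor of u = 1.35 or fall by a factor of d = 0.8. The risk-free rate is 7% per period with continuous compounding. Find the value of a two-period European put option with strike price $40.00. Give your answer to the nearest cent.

$7.91

Risk-neutral probability p = (e^0.07 − 0.8)/(1.35 − 0.8) = 0.2725/0.5500 = 0.4955
Terminal stock prices: S_uu = 54.68, S_ud = 32.4, S_dd = 19.2
Terminal payoffs (K − S): max(-14.68, 0) = 0, max(7.6, 0) = 7.6, max(20.8, 0) = 20.8
Node u (S = 40.5): V_u = e^(−0.07)·[0.4955·0.0000 + 0.5045·7.6000] = 3.5752
Node d (S = 24): V_d = e^(−0.07)·[0.4955·7.6000 + 0.5045·20.8000] = 13.2958
Node 0 (S = 30): V_0 = e^(−0.07)·[0.4955·3.5752 + 0.5045·13.2958] = 7.9062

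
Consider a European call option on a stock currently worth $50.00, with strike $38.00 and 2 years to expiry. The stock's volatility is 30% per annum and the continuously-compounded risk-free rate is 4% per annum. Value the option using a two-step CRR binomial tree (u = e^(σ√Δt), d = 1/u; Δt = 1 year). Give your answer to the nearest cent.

CRR parameters: u = e^(σ√Δt) = e^(0.3·√1) = 1.3499, d = 1/u = 0.7408
Per-period rate: rΔt = 0.04·1 = 0.04, so R = e^0.04 = 1.0408
Risk-neutral probability p = (e^0.04 − 0.7408)/(1.3499 − 0.7408) = 0.3000/0.6090 = 0.4926
Terminal stock prices: S_uu = 91.11, S_ud = 50, S_dd = 27.44
Terminal payoffs (S − K): max(53.11, 0) = 53.11, max(12, 0) = 12, max(-10.56, 0) = 0
Node u (S = 67.49): V_u = e^(−0.04)·[0.4926·53.1059 + 0.5074·12.0000] = 30.9829
Node d (S = 37.04): V_d = e^(−0.04)·[0.4926·12.0000 + 0.5074·0.0000] = 5.6790
Node 0 (S = 50): V_0 = e^(−0.04)·[0.4926·30.9829 + 0.5074·5.6790] = 17.4315

$17.43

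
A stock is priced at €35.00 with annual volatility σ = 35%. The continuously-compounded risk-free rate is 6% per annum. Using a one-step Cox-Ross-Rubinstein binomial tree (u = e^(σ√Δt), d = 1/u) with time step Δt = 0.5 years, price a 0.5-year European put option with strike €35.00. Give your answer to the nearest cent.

€3.73

CRR parameters: u = e^(σ√Δt) = e^(0.35·√0.5) = 1.2808, d = 1/u = 0.7808
Per-period rate: rΔt = 0.06·0.5 = 0.03, so R = e^0.03 = 1.0305
Risk-neutral probability p = (e^0.03 − 0.7808)/(1.2808 − 0.7808) = 0.2497/0.5000 = 0.4993
Terminal stock prices: S_u = 44.83, S_d = 27.33
Terminal payoffs (K − S): max(-9.828, 0) = 0, max(7.673, 0) = 7.673
Node 0 (S = 35): V_0 = e^(−0.03)·[0.4993·0.0000 + 0.5007·7.6734] = 3.7282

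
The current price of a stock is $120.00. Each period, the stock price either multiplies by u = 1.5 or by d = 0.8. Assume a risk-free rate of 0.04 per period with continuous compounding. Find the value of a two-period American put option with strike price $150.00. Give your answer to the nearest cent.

$35.28

Risk-neutral probability p = (e^0.04 − 0.8)/(1.5 − 0.8) = 0.2408/0.7000 = 0.3440
Terminal stock prices: S_uu = 270, S_ud = 144, S_dd = 76.8
Terminal payoffs (K − S): max(-120, 0) = 0, max(6, 0) = 6, max(73.2, 0) = 73.2
Node u (S = 180): continuation = e^(−0.04)·[0.3440·0.0000 + 0.6560·6.0000] = 3.7816; exercise value = 0.0000 ≤ continuation, so V_u = 3.7816
Node d (S = 96): continuation = e^(−0.04)·[0.3440·6.0000 + 0.6560·73.2000] = 48.1184; exercise value = 54.0000 > continuation, so V_d = 54.0000 (exercise)
Node 0 (S = 120): continuation = e^(−0.04)·[0.3440·3.7816 + 0.6560·54.0000] = 35.2841; exercise value = 30.0000 ≤ continuation, so V_0 = 35.2841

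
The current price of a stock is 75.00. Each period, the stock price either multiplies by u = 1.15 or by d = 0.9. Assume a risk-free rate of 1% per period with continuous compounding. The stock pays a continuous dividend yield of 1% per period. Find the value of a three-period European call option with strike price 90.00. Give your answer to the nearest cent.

1.49

Per-period risk-free factor R = e^0.01 = 1.0101; dividend-adjusted growth = e^(0.01−0.01) = 1.0000.
Risk-neutral probability p = (1.0000 − 0.9)/(1.15 − 0.9) = 0.1000/0.2500 = 0.4000
Terminal stock prices: S_uuu = 114.1, S_uud = 89.27, S_udd = 69.86, S_ddd = 54.68
Terminal payoffs (S − K): max(24.07, 0) = 24.07, max(-0.7313, 0) = 0, max(-20.14, 0) = 0, max(-35.32, 0) = 0
Node uu (S = 99.19): V_uu = e^(−0.01)·[0.4000·24.0656 + 0.6000·0.0000] = 9.5305
Node ud (S = 77.62): V_ud = e^(−0.01)·[0.4000·0.0000 + 0.6000·0.0000] = 0.0000
Node dd (S = 60.75): V_dd = e^(−0.01)·[0.4000·0.0000 + 0.6000·0.0000] = 0.0000
Node u (S = 86.25): V_u = e^(−0.01)·[0.4000·9.5305 + 0.6000·0.0000] = 3.7743
Node d (S = 67.5): V_d = e^(−0.01)·[0.4000·0.0000 + 0.6000·0.0000] = 0.0000
Node 0 (S = 75): V_0 = e^(−0.01)·[0.4000·3.7743 + 0.6000·0.0000] = 1.4947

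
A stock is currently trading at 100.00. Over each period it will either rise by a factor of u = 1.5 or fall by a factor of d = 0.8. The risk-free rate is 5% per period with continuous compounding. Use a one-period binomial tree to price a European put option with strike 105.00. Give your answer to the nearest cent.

Risk-neutral probability p = (e^0.05 − 0.8)/(1.5 − 0.8) = 0.2513/0.7000 = 0.3590
Terminal stock prices: S_u = 150, S_d = 80
Terminal payoffs (K − S): max(-45, 0) = 0, max(25, 0) = 25
Node 0 (S = 100): V_0 = e^(−0.05)·[0.3590·0.0000 + 0.6410·25.0000] = 15.2444

15.24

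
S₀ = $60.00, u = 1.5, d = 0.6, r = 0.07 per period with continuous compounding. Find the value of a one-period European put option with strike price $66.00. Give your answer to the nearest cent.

$13.29

Risk-neutral probability p = (e^0.07 − 0.6)/(1.5 − 0.6) = 0.4725/0.9000 = 0.5250
Terminal stock prices: S_u = 90, S_d = 36
Terminal payoffs (K − S): max(-24, 0) = 0, max(30, 0) = 30
Node 0 (S = 60): V_0 = e^(−0.07)·[0.5250·0.0000 + 0.4750·30.0000] = 13.2864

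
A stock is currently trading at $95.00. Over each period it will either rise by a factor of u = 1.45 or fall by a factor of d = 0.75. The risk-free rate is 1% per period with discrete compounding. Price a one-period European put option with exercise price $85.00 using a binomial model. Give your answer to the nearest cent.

$8.56

Risk-neutral probability p = (1 + 0.01 − 0.75)/(1.45 − 0.75) = 0.2600/0.7000 = 0.3714
Terminal stock prices: S_u = 137.8, S_d = 71.25
Terminal payoffs (K − S): max(-52.75, 0) = 0, max(13.75, 0) = 13.75
Node 0 (S = 95): V_0 = 1/1.01·[0.3714·0.0000 + 0.6286·13.7500] = 8.5573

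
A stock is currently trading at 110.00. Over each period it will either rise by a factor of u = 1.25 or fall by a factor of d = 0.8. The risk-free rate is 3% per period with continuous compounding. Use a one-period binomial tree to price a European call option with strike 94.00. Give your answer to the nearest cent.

21.62

Risk-neutral probability p = (e^0.03 − 0.8)/(1.25 − 0.8) = 0.2305/0.4500 = 0.5121
Terminal stock prices: S_u = 137.5, S_d = 88
Terminal payoffs (S − K): max(43.5, 0) = 43.5, max(-6, 0) = 0
Node 0 (S = 110): V_0 = e^(−0.03)·[0.5121·43.5000 + 0.4879·0.0000] = 21.6189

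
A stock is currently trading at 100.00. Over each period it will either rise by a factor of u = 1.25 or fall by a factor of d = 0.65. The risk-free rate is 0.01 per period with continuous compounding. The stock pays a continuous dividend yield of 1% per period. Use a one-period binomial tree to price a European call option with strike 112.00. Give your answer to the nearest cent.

Per-period risk-free factor R = e^0.01 = 1.0101; dividend-adjusted growth = e^(0.01−0.01) = 1.0000.
Risk-neutral probability p = (1.0000 − 0.65)/(1.25 − 0.65) = 0.3500/0.6000 = 0.5833
Terminal stock prices: S_u = 125, S_d = 65
Terminal payoffs (S − K): max(13, 0) = 13, max(-47, 0) = 0
Node 0 (S = 100): V_0 = e^(−0.01)·[0.5833·13.0000 + 0.4167·0.0000] = 7.5079

7.51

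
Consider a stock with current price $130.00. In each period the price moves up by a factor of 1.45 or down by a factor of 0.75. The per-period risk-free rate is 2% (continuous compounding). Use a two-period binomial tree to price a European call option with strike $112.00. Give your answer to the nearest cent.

Risk-neutral probability p = (e^0.02 − 0.75)/(1.45 − 0.75) = 0.2702/0.7000 = 0.3860
Terminal stock prices: S_uu = 273.3, S_ud = 141.4, S_dd = 73.12
Terminal payoffs (S − K): max(161.3, 0) = 161.3, max(29.38, 0) = 29.38, max(-38.88, 0) = 0
Node u (S = 188.5): V_u = e^(−0.02)·[0.3860·161.3250 + 0.6140·29.3750] = 78.7177
Node d (S = 97.5): V_d = e^(−0.02)·[0.3860·29.3750 + 0.6140·0.0000] = 11.1143
Node 0 (S = 130): V_0 = e^(−0.02)·[0.3860·78.7177 + 0.6140·11.1143] = 36.4726

$36.47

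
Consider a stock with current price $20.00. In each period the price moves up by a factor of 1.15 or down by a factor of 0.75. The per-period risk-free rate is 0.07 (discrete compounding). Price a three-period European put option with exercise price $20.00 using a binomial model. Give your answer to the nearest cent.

$0.68

Risk-neutral probability p = (1 + 0.07 − 0.75)/(1.15 − 0.75) = 0.3200/0.4000 = 0.8000
Terminal stock prices: S_uuu = 30.42, S_uud = 19.84, S_udd = 12.94, S_ddd = 8.438
Terminal payoffs (K − S): max(-10.42, 0) = 0, max(0.1625, 0) = 0.1625, max(7.062, 0) = 7.062, max(11.56, 0) = 11.56
Node uu (S = 26.45): V_uu = 1/1.07·[0.8000·0.0000 + 0.2000·0.1625] = 0.0304
Node ud (S = 17.25): V_ud = 1/1.07·[0.8000·0.1625 + 0.2000·7.0625] = 1.4416
Node dd (S = 11.25): V_dd = 1/1.07·[0.8000·7.0625 + 0.2000·11.5625] = 7.4416
Node u (S = 23): V_u = 1/1.07·[0.8000·0.0304 + 0.2000·1.4416] = 0.2922
Node d (S = 15): V_d = 1/1.07·[0.8000·1.4416 + 0.2000·7.4416] = 2.4688
Node 0 (S = 20): V_0 = 1/1.07·[0.8000·0.2922 + 0.2000·2.4688] = 0.6799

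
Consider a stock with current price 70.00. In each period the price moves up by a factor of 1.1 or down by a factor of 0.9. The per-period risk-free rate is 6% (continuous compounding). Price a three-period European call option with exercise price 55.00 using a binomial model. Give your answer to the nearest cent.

Risk-neutral probability p = (e^0.06 − 0.9)/(1.1 − 0.9) = 0.1618/0.2000 = 0.8092
Terminal stock prices: S_uuu = 93.17, S_uud = 76.23, S_udd = 62.37, S_ddd = 51.03
Terminal payoffs (S − K): max(38.17, 0) = 38.17, max(21.23, 0) = 21.23, max(7.37, 0) = 7.37, max(-3.97, 0) = 0
Node uu (S = 84.7): V_uu = e^(−0.06)·[0.8092·38.1700 + 0.1908·21.2300] = 32.9030
Node ud (S = 69.3): V_ud = e^(−0.06)·[0.8092·21.2300 + 0.1908·7.3700] = 17.5030
Node dd (S = 56.7): V_dd = e^(−0.06)·[0.8092·7.3700 + 0.1908·0.0000] = 5.6164
Node u (S = 77): V_u = e^(−0.06)·[0.8092·32.9030 + 0.1908·17.5030] = 28.2194
Node d (S = 63): V_d = e^(−0.06)·[0.8092·17.5030 + 0.1908·5.6164] = 14.3476
Node 0 (S = 70): V_0 = e^(−0.06)·[0.8092·28.2194 + 0.1908·14.3476] = 24.0832

24.08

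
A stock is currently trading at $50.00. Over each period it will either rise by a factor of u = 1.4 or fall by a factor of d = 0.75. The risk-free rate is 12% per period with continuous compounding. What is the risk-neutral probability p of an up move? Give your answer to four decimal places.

Risk-neutral probability p = (e^0.12 − 0.75)/(1.4 − 0.75) = 0.3775/0.6500 = 0.5808

p = 0.5808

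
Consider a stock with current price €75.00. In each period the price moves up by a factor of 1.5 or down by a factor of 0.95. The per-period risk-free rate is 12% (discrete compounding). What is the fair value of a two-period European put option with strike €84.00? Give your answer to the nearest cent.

Risk-neutral probability p = (1 + 0.12 − 0.95)/(1.5 − 0.95) = 0.1700/0.5500 = 0.3091
Terminal stock prices: S_uu = 168.8, S_ud = 106.9, S_dd = 67.69
Terminal payoffs (K − S): max(-84.75, 0) = 0, max(-22.88, 0) = 0, max(16.31, 0) = 16.31
Node u (S = 112.5): V_u = 1/1.12·[0.3091·0.0000 + 0.6909·0.0000] = 0.0000
Node d (S = 71.25): V_d = 1/1.12·[0.3091·0.0000 + 0.6909·16.3125] = 10.0629
Node 0 (S = 75): V_0 = 1/1.12·[0.3091·0.0000 + 0.6909·10.0629] = 6.2076

€6.21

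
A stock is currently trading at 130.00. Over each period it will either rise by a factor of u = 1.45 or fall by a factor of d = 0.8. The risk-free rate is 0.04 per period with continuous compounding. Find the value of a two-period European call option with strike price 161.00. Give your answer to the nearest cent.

Risk-neutral probability p = (e^0.04 − 0.8)/(1.45 − 0.8) = 0.2408/0.6500 = 0.3705
Terminal stock prices: S_uu = 273.3, S_ud = 150.8, S_dd = 83.2
Terminal payoffs (S − K): max(112.3, 0) = 112.3, max(-10.2, 0) = 0, max(-77.8, 0) = 0
Node u (S = 188.5): V_u = e^(−0.04)·[0.3705·112.3250 + 0.6295·0.0000] = 39.9822
Node d (S = 104): V_d = e^(−0.04)·[0.3705·0.0000 + 0.6295·0.0000] = 0.0000
Node 0 (S = 130): V_0 = e^(−0.04)·[0.3705·39.9822 + 0.6295·0.0000] = 14.2317

14.23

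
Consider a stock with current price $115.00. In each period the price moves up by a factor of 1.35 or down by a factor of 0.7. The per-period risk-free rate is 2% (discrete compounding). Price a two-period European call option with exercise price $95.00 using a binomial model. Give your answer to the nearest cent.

Risk-neutral probability p = (1 + 0.02 − 0.7)/(1.35 − 0.7) = 0.3200/0.6500 = 0.4923
Terminal stock prices: S_uu = 209.6, S_ud = 108.7, S_dd = 56.35
Terminal payoffs (S − K): max(114.6, 0) = 114.6, max(13.67, 0) = 13.67, max(-38.65, 0) = 0
Node u (S = 155.2): V_u = 1/1.02·[0.4923·114.5875 + 0.5077·13.6750] = 62.1127
Node d (S = 80.5): V_d = 1/1.02·[0.4923·13.6750 + 0.5077·0.0000] = 6.6003
Node 0 (S = 115): V_0 = 1/1.02·[0.4923·62.1127 + 0.5077·6.6003] = 33.2642

$33.26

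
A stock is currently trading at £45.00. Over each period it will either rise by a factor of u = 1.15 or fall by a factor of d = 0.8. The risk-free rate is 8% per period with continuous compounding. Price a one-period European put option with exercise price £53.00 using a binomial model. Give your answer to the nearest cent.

Risk-neutral probability p = (e^0.08 − 0.8)/(1.15 − 0.8) = 0.2833/0.3500 = 0.8094
Terminal stock prices: S_u = 51.75, S_d = 36
Terminal payoffs (K − S): max(1.25, 0) = 1.25, max(17, 0) = 17
Node 0 (S = 45): V_0 = e^(−0.08)·[0.8094·1.2500 + 0.1906·17.0000] = 3.9252

£3.93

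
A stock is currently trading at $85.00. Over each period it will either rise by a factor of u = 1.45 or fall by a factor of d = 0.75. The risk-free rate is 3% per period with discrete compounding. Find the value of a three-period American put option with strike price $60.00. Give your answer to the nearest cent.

Risk-neutral probability p = (1 + 0.03 − 0.75)/(1.45 − 0.75) = 0.2800/0.7000 = 0.4000
Terminal stock prices: S_uuu = 259.1, S_uud = 134, S_udd = 69.33, S_ddd = 35.86
Terminal payoffs (K − S): max(-199.1, 0) = 0, max(-74.03, 0) = 0, max(-9.328, 0) = 0, max(24.14, 0) = 24.14
Node uu (S = 178.7): continuation = 1/1.03·[0.4000·0.0000 + 0.6000·0.0000] = 0.0000; exercise value = 0.0000 ≤ continuation, so V_uu = 0.0000
Node ud (S = 92.44): continuation = 1/1.03·[0.4000·0.0000 + 0.6000·0.0000] = 0.0000; exercise value = 0.0000 ≤ continuation, so V_ud = 0.0000
Node dd (S = 47.81): continuation = 1/1.03·[0.4000·0.0000 + 0.6000·24.1406] = 14.0625; exercise value = 12.1875 ≤ continuation, so V_dd = 14.0625
Node u (S = 123.2): continuation = 1/1.03·[0.4000·0.0000 + 0.6000·0.0000] = 0.0000; exercise value = 0.0000 ≤ continuation, so V_u = 0.0000
Node d (S = 63.75): continuation = 1/1.03·[0.4000·0.0000 + 0.6000·14.0625] = 8.1917; exercise value = 0.0000 ≤ continuation, so V_d = 8.1917
Node 0 (S = 85): continuation = 1/1.03·[0.4000·0.0000 + 0.6000·8.1917] = 4.7719; exercise value = 0.0000 ≤ continuation, so V_0 = 4.7719

$4.77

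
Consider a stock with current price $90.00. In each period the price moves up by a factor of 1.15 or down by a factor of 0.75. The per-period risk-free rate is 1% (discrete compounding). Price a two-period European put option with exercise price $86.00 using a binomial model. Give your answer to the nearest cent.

$7.98

Risk-neutral probability p = (1 + 0.01 − 0.75)/(1.15 − 0.75) = 0.2600/0.4000 = 0.6500
Terminal stock prices: S_uu = 119, S_ud = 77.62, S_dd = 50.62
Terminal payoffs (K − S): max(-33.02, 0) = 0, max(8.375, 0) = 8.375, max(35.38, 0) = 35.38
Node u (S = 103.5): V_u = 1/1.01·[0.6500·0.0000 + 0.3500·8.3750] = 2.9022
Node d (S = 67.5): V_d = 1/1.01·[0.6500·8.3750 + 0.3500·35.3750] = 17.6485
Node 0 (S = 90): V_0 = 1/1.01·[0.6500·2.9022 + 0.3500·17.6485] = 7.9836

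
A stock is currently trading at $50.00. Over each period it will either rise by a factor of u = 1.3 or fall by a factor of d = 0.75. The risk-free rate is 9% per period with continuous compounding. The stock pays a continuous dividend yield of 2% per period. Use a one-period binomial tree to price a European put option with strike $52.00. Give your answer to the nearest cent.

Per-period risk-free factor R = e^0.09 = 1.0942; dividend-adjusted growth = e^(0.09−0.02) = 1.0725.
Risk-neutral probability p = (1.0725 − 0.75)/(1.3 − 0.75) = 0.3225/0.5500 = 0.5864
Terminal stock prices: S_u = 65, S_d = 37.5
Terminal payoffs (K − S): max(-13, 0) = 0, max(14.5, 0) = 14.5
Node 0 (S = 50): V_0 = e^(−0.09)·[0.5864·0.0000 + 0.4136·14.5000] = 5.4813

$5.48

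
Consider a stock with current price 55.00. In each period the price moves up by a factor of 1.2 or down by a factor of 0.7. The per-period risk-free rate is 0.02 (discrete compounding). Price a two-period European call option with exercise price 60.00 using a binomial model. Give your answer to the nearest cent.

7.56

Risk-neutral probability p = (1 + 0.02 − 0.7)/(1.2 − 0.7) = 0.3200/0.5000 = 0.6400
Terminal stock prices: S_uu = 79.2, S_ud = 46.2, S_dd = 26.95
Terminal payoffs (S − K): max(19.2, 0) = 19.2, max(-13.8, 0) = 0, max(-33.05, 0) = 0
Node u (S = 66): V_u = 1/1.02·[0.6400·19.2000 + 0.3600·0.0000] = 12.0471
Node d (S = 38.5): V_d = 1/1.02·[0.6400·0.0000 + 0.3600·0.0000] = 0.0000
Node 0 (S = 55): V_0 = 1/1.02·[0.6400·12.0471 + 0.3600·0.0000] = 7.5589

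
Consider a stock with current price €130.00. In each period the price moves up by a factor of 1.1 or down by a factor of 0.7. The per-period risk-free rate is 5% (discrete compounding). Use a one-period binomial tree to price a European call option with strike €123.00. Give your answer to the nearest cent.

€16.67

Risk-neutral probability p = (1 + 0.05 − 0.7)/(1.1 − 0.7) = 0.3500/0.4000 = 0.8750
Terminal stock prices: S_u = 143, S_d = 91
Terminal payoffs (S − K): max(20, 0) = 20, max(-32, 0) = 0
Node 0 (S = 130): V_0 = 1/1.05·[0.8750·20.0000 + 0.1250·0.0000] = 16.6667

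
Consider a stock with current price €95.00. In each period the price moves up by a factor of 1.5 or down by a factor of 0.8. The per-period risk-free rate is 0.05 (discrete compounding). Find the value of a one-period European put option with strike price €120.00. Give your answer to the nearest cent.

€26.94

Risk-neutral probability p = (1 + 0.05 − 0.8)/(1.5 − 0.8) = 0.2500/0.7000 = 0.3571
Terminal stock prices: S_u = 142.5, S_d = 76
Terminal payoffs (K − S): max(-22.5, 0) = 0, max(44, 0) = 44
Node 0 (S = 95): V_0 = 1/1.05·[0.3571·0.0000 + 0.6429·44.0000] = 26.9388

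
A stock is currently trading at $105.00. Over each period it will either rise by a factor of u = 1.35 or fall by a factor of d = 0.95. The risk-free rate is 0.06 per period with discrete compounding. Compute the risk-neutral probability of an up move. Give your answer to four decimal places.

p = 0.2750

Risk-neutral probability p = (1 + 0.06 − 0.95)/(1.35 − 0.95) = 0.1100/0.4000 = 0.2750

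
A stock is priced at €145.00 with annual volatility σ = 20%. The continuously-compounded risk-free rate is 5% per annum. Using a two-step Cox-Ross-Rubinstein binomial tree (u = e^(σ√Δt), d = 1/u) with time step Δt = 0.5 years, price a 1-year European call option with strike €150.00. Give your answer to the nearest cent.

€12.37

CRR parameters: u = e^(σ√Δt) = e^(0.2·√0.5) = 1.1519, d = 1/u = 0.8681
Per-period rate: rΔt = 0.05·0.5 = 0.025, so R = e^0.025 = 1.0253
Risk-neutral probability p = (e^0.025 − 0.8681)/(1.1519 − 0.8681) = 0.1572/0.2838 = 0.5539
Terminal stock prices: S_uu = 192.4, S_ud = 145, S_dd = 109.3
Terminal payoffs (S − K): max(42.4, 0) = 42.4, max(-5, 0) = 0, max(-40.72, 0) = 0
Node u (S = 167): V_u = e^(−0.025)·[0.5539·42.4000 + 0.4461·0.0000] = 22.9058
Node d (S = 125.9): V_d = e^(−0.025)·[0.5539·0.0000 + 0.4461·0.0000] = 0.0000
Node 0 (S = 145): V_0 = e^(−0.025)·[0.5539·22.9058 + 0.4461·0.0000] = 12.3745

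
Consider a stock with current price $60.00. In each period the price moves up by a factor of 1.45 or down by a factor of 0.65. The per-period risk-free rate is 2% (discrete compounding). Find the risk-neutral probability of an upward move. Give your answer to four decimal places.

p = 0.4625

Risk-neutral probability p = (1 + 0.02 − 0.65)/(1.45 − 0.65) = 0.3700/0.8000 = 0.4625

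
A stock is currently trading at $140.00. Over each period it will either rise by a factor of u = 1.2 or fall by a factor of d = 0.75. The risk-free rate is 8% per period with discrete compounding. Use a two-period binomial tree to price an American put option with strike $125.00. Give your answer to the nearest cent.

Risk-neutral probability p = (1 + 0.08 − 0.75)/(1.2 − 0.75) = 0.3300/0.4500 = 0.7333
Terminal stock prices: S_uu = 201.6, S_ud = 126, S_dd = 78.75
Terminal payoffs (K − S): max(-76.6, 0) = 0, max(-1, 0) = 0, max(46.25, 0) = 46.25
Node u (S = 168): continuation = 1/1.08·[0.7333·0.0000 + 0.2667·0.0000] = 0.0000; exercise value = 0.0000 ≤ continuation, so V_u = 0.0000
Node d (S = 105): continuation = 1/1.08·[0.7333·0.0000 + 0.2667·46.2500] = 11.4198; exercise value = 20.0000 > continuation, so V_d = 20.0000 (exercise)
Node 0 (S = 140): continuation = 1/1.08·[0.7333·0.0000 + 0.2667·20.0000] = 4.9383; exercise value = 0.0000 ≤ continuation, so V_0 = 4.9383

$4.94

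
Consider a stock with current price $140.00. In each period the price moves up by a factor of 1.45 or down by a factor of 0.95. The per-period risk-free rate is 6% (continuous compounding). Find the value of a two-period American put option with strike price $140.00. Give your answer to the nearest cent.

$7.30

Risk-neutral probability p = (e^0.06 − 0.95)/(1.45 − 0.95) = 0.1118/0.5000 = 0.2237
Terminal stock prices: S_uu = 294.4, S_ud = 192.8, S_dd = 126.3
Terminal payoffs (K − S): max(-154.4, 0) = 0, max(-52.85, 0) = 0, max(13.65, 0) = 13.65
Node u (S = 203): continuation = e^(−0.06)·[0.2237·0.0000 + 0.7763·0.0000] = 0.0000; exercise value = 0.0000 ≤ continuation, so V_u = 0.0000
Node d (S = 133): continuation = e^(−0.06)·[0.2237·0.0000 + 0.7763·13.6500] = 9.9797; exercise value = 7.0000 ≤ continuation, so V_d = 9.9797
Node 0 (S = 140): continuation = e^(−0.06)·[0.2237·0.0000 + 0.7763·9.9797] = 7.2964; exercise value = 0.0000 ≤ continuation, so V_0 = 7.2964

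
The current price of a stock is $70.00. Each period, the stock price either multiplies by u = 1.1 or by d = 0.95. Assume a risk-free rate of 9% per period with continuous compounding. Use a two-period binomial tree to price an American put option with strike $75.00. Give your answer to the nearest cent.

Risk-neutral probability p = (e^0.09 − 0.95)/(1.1 − 0.95) = 0.1442/0.1500 = 0.9612
Terminal stock prices: S_uu = 84.7, S_ud = 73.15, S_dd = 63.17
Terminal payoffs (K − S): max(-9.7, 0) = 0, max(1.85, 0) = 1.85, max(11.83, 0) = 11.83
Node u (S = 77): continuation = e^(−0.09)·[0.9612·0.0000 + 0.0388·1.8500] = 0.0657; exercise value = 0.0000 ≤ continuation, so V_u = 0.0657
Node d (S = 66.5): continuation = e^(−0.09)·[0.9612·1.8500 + 0.0388·11.8250] = 2.0448; exercise value = 8.5000 > continuation, so V_d = 8.5000 (exercise)
Node 0 (S = 70): continuation = e^(−0.09)·[0.9612·0.0657 + 0.0388·8.5000] = 0.3594; exercise value = 5.0000 > continuation, so V_0 = 5.0000 (exercise)

$5.00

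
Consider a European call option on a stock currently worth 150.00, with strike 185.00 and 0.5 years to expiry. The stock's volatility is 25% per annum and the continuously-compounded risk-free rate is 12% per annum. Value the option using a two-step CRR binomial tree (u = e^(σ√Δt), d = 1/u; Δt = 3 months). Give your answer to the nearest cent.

2.50

CRR parameters: u = e^(σ√Δt) = e^(0.25·√0.25) = 1.1331, d = 1/u = 0.8825
Per-period rate: rΔt = 0.12·0.25 = 0.03, so R = e^0.03 = 1.0305
Risk-neutral probability p = (e^0.03 − 0.8825)/(1.1331 − 0.8825) = 0.1480/0.2507 = 0.5903
Terminal stock prices: S_uu = 192.6, S_ud = 150, S_dd = 116.8
Terminal payoffs (S − K): max(7.604, 0) = 7.604, max(-35, 0) = 0, max(-68.18, 0) = 0
Node u (S = 170): V_u = e^(−0.03)·[0.5903·7.6038 + 0.4097·0.0000] = 4.3558
Node d (S = 132.4): V_d = e^(−0.03)·[0.5903·0.0000 + 0.4097·0.0000] = 0.0000
Node 0 (S = 150): V_0 = e^(−0.03)·[0.5903·4.3558 + 0.4097·0.0000] = 2.4952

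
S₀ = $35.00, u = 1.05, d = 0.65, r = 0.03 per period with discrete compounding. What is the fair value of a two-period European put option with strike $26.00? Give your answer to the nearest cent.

$0.22

Risk-neutral probability p = (1 + 0.03 − 0.65)/(1.05 − 0.65) = 0.3800/0.4000 = 0.9500
Terminal stock prices: S_uu = 38.59, S_ud = 23.89, S_dd = 14.79
Terminal payoffs (K − S): max(-12.59, 0) = 0, max(2.113, 0) = 2.113, max(11.21, 0) = 11.21
Node u (S = 36.75): V_u = 1/1.03·[0.9500·0.0000 + 0.0500·2.1125] = 0.1025
Node d (S = 22.75): V_d = 1/1.03·[0.9500·2.1125 + 0.0500·11.2125] = 2.4927
Node 0 (S = 35): V_0 = 1/1.03·[0.9500·0.1025 + 0.0500·2.4927] = 0.2156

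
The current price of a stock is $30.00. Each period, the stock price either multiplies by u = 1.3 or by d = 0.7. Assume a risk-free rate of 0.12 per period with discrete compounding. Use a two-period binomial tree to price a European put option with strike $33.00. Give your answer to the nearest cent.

Risk-neutral probability p = (1 + 0.12 − 0.7)/(1.3 − 0.7) = 0.4200/0.6000 = 0.7000
Terminal stock prices: S_uu = 50.7, S_ud = 27.3, S_dd = 14.7
Terminal payoffs (K − S): max(-17.7, 0) = 0, max(5.7, 0) = 5.7, max(18.3, 0) = 18.3
Node u (S = 39): V_u = 1/1.12·[0.7000·0.0000 + 0.3000·5.7000] = 1.5268
Node d (S = 21): V_d = 1/1.12·[0.7000·5.7000 + 0.3000·18.3000] = 8.4643
Node 0 (S = 30): V_0 = 1/1.12·[0.7000·1.5268 + 0.3000·8.4643] = 3.2215

$3.22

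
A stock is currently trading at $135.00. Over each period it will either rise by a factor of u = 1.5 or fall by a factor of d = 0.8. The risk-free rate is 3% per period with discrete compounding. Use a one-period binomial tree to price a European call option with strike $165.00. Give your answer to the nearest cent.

$11.96

Risk-neutral probability p = (1 + 0.03 − 0.8)/(1.5 − 0.8) = 0.2300/0.7000 = 0.3286
Terminal stock prices: S_u = 202.5, S_d = 108
Terminal payoffs (S − K): max(37.5, 0) = 37.5, max(-57, 0) = 0
Node 0 (S = 135): V_0 = 1/1.03·[0.3286·37.5000 + 0.6714·0.0000] = 11.9626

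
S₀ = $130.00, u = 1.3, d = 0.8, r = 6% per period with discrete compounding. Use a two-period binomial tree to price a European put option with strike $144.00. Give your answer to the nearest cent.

$16.38

Risk-neutral probability p = (1 + 0.06 − 0.8)/(1.3 − 0.8) = 0.2600/0.5000 = 0.5200
Terminal stock prices: S_uu = 219.7, S_ud = 135.2, S_dd = 83.2
Terminal payoffs (K − S): max(-75.7, 0) = 0, max(8.8, 0) = 8.8, max(60.8, 0) = 60.8
Node u (S = 169): V_u = 1/1.06·[0.5200·0.0000 + 0.4800·8.8000] = 3.9849
Node d (S = 104): V_d = 1/1.06·[0.5200·8.8000 + 0.4800·60.8000] = 31.8491
Node 0 (S = 130): V_0 = 1/1.06·[0.5200·3.9849 + 0.4800·31.8491] = 16.3771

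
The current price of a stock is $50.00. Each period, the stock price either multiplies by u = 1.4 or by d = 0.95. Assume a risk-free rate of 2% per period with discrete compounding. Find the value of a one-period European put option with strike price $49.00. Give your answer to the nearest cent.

Risk-neutral probability p = (1 + 0.02 − 0.95)/(1.4 − 0.95) = 0.0700/0.4500 = 0.1556
Terminal stock prices: S_u = 70, S_d = 47.5
Terminal payoffs (K − S): max(-21, 0) = 0, max(1.5, 0) = 1.5
Node 0 (S = 50): V_0 = 1/1.02·[0.1556·0.0000 + 0.8444·1.5000] = 1.2418

$1.24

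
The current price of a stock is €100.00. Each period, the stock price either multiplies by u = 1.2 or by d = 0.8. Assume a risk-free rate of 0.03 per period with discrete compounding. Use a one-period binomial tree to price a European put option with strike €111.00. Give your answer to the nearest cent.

Risk-neutral probability p = (1 + 0.03 − 0.8)/(1.2 − 0.8) = 0.2300/0.4000 = 0.5750
Terminal stock prices: S_u = 120, S_d = 80
Terminal payoffs (K − S): max(-9, 0) = 0, max(31, 0) = 31
Node 0 (S = 100): V_0 = 1/1.03·[0.5750·0.0000 + 0.4250·31.0000] = 12.7913

€12.79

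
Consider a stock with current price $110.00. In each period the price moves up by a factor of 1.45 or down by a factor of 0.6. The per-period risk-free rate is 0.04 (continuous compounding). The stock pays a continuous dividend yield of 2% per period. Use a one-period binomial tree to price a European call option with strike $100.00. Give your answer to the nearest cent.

$28.26

Per-period risk-free factor R = e^0.04 = 1.0408; dividend-adjusted growth = e^(0.04−0.02) = 1.0202.
Risk-neutral probability p = (1.0202 − 0.6)/(1.45 − 0.6) = 0.4202/0.8500 = 0.4944
Terminal stock prices: S_u = 159.5, S_d = 66
Terminal payoffs (S − K): max(59.5, 0) = 59.5, max(-34, 0) = 0
Node 0 (S = 110): V_0 = e^(−0.04)·[0.4944·59.5000 + 0.5056·0.0000] = 28.2608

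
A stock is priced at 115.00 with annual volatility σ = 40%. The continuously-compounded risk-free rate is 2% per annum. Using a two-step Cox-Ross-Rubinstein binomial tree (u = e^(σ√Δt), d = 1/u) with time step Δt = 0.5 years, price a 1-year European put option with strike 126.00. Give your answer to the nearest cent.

23.50

CRR parameters: u = e^(σ√Δt) = e^(0.4·√0.5) = 1.3269, d = 1/u = 0.7536
Per-period rate: rΔt = 0.02·0.5 = 0.01, so R = e^0.01 = 1.0101
Risk-neutral probability p = (e^0.01 − 0.7536)/(1.3269 − 0.7536) = 0.2564/0.5733 = 0.4473
Terminal stock prices: S_uu = 202.5, S_ud = 115, S_dd = 65.32
Terminal payoffs (K − S): max(-76.48, 0) = 0, max(11, 0) = 11, max(60.68, 0) = 60.68
Node u (S = 152.6): V_u = e^(−0.01)·[0.4473·0.0000 + 0.5527·11.0000] = 6.0193
Node d (S = 86.67): V_d = e^(−0.01)·[0.4473·11.0000 + 0.5527·60.6834] = 38.0779
Node 0 (S = 115): V_0 = e^(−0.01)·[0.4473·6.0193 + 0.5527·38.0779] = 23.5022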